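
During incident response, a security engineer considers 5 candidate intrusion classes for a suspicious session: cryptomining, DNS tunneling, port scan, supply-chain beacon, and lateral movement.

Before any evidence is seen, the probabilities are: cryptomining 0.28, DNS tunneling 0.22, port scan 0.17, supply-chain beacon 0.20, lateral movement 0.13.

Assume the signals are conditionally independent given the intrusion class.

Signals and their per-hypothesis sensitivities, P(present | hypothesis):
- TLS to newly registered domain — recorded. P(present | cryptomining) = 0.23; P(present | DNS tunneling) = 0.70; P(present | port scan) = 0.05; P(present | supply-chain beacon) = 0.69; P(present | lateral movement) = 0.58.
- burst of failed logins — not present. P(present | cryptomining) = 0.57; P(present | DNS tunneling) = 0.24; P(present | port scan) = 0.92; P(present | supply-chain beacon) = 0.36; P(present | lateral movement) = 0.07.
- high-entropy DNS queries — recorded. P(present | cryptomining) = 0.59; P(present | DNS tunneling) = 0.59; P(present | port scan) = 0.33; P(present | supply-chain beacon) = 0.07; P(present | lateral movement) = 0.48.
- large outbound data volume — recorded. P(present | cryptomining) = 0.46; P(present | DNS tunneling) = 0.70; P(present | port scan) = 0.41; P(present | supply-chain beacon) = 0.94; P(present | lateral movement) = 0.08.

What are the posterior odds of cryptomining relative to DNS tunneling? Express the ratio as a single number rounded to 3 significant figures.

0.155

Posterior odds equal prior odds times the likelihood ratio; only the two competing hypotheses matter (using 1 − P(present | H) for each absent signal).
  cryptomining: 0.28 × 0.23 × (1 − 0.57) × 0.59 × 0.46 = 0.0075156
  DNS tunneling: 0.22 × 0.70 × (1 − 0.24) × 0.59 × 0.70 = 0.048338
Odds(cryptomining : DNS tunneling) = 0.0075156 / 0.048338 ≈ 0.155.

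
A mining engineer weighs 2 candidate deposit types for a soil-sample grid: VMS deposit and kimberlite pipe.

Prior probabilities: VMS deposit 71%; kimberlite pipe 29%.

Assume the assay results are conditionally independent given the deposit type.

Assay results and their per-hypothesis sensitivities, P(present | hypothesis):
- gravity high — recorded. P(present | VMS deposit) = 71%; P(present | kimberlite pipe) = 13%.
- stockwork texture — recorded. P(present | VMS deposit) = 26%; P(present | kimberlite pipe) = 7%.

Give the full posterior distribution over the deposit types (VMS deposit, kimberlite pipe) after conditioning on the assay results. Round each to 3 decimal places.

By Bayes' rule with conditional independence, the unnormalized weight for each hypothesis is prior × ∏ likelihoods:
  VMS deposit: 0.71 × 0.71 × 0.26 = 0.13107
  kimberlite pipe: 0.29 × 0.13 × 0.07 = 0.002639
Marginal likelihood of the evidence = 0.13371.
P(VMS deposit | evidence) = 0.13107 / 0.13371 ≈ 0.980
P(kimberlite pipe | evidence) = 0.002639 / 0.13371 ≈ 0.020

0.980, 0.020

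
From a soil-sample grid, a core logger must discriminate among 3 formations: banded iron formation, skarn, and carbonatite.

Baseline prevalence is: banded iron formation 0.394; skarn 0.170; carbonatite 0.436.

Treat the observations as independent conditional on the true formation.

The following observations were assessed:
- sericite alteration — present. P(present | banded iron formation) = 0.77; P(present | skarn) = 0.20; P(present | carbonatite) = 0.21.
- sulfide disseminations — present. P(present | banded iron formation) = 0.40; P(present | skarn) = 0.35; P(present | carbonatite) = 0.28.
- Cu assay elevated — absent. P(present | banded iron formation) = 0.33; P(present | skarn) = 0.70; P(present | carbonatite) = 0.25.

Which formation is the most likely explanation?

banded iron formation

By Bayes' rule with conditional independence, the unnormalized weight for each hypothesis is prior × ∏ likelihoods (using 1 − P(present | H) for each absent observation):
  banded iron formation: 0.394 × 0.77 × 0.40 × (1 − 0.33) = 0.081306
  skarn: 0.170 × 0.20 × 0.35 × (1 − 0.70) = 0.00357
  carbonatite: 0.436 × 0.21 × 0.28 × (1 − 0.25) = 0.019228
The unnormalized weights sum to 0.1041.
P(banded iron formation | evidence) ≈ 0.081306 / 0.1041 ≈ 0.781
P(skarn | evidence) ≈ 0.00357 / 0.1041 ≈ 0.034
P(carbonatite | evidence) ≈ 0.019228 / 0.1041 ≈ 0.185
The largest is 0.781, so banded iron formation is most probable.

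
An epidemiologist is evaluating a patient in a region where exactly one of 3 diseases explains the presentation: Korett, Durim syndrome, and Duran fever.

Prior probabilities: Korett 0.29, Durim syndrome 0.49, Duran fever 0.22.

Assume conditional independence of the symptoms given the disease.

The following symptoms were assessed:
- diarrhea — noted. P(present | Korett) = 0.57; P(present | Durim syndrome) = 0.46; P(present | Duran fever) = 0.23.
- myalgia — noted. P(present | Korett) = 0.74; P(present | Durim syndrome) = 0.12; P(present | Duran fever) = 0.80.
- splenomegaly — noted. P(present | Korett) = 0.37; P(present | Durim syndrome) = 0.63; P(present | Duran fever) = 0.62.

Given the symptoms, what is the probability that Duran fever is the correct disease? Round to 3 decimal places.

By Bayes' rule with conditional independence, the unnormalized weight for each hypothesis is prior × ∏ likelihoods:
  Korett: 0.29 × 0.57 × 0.74 × 0.37 = 0.045259
  Durim syndrome: 0.49 × 0.46 × 0.12 × 0.63 = 0.01704
  Duran fever: 0.22 × 0.23 × 0.80 × 0.62 = 0.025098
Normalizing constant Z = 0.045259 + 0.01704 + 0.025098 = 0.087397.
P(Duran fever | evidence) = 0.025098 / 0.087397 ≈ 0.287.

0.287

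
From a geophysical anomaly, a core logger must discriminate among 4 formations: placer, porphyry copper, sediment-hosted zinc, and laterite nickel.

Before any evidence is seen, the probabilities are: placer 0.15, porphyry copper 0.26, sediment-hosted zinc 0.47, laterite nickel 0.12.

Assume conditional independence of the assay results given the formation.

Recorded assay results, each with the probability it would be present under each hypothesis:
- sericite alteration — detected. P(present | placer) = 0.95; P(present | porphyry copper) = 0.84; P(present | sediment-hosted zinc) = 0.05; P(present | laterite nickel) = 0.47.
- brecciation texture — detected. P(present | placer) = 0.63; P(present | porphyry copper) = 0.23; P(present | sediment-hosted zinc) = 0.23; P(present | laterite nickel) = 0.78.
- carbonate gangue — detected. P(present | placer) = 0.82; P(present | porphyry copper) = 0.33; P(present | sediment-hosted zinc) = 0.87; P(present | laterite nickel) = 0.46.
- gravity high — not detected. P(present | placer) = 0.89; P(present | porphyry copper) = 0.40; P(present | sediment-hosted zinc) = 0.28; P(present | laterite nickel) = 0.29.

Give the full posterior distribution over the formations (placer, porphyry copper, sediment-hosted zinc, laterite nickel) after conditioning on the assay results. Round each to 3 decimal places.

Multiply each prior by the joint likelihood of the assay result pattern (using 1 − P(present | H) for each absent assay result):
  placer: 0.15 × 0.95 × 0.63 × 0.82 × (1 − 0.89) = 0.0080977
  porphyry copper: 0.26 × 0.84 × 0.23 × 0.33 × (1 − 0.40) = 0.0099459
  sediment-hosted zinc: 0.47 × 0.05 × 0.23 × 0.87 × (1 − 0.28) = 0.0033857
  laterite nickel: 0.12 × 0.47 × 0.78 × 0.46 × (1 − 0.29) = 0.014368
Normalizing constant Z = 0.0080977 + 0.0099459 + 0.0033857 + 0.014368 = 0.035797.
P(placer | evidence) = 0.0080977 / 0.035797 ≈ 0.226
P(porphyry copper | evidence) = 0.0099459 / 0.035797 ≈ 0.278
P(sediment-hosted zinc | evidence) = 0.0033857 / 0.035797 ≈ 0.095
P(laterite nickel | evidence) = 0.014368 / 0.035797 ≈ 0.401

0.226, 0.278, 0.095, 0.401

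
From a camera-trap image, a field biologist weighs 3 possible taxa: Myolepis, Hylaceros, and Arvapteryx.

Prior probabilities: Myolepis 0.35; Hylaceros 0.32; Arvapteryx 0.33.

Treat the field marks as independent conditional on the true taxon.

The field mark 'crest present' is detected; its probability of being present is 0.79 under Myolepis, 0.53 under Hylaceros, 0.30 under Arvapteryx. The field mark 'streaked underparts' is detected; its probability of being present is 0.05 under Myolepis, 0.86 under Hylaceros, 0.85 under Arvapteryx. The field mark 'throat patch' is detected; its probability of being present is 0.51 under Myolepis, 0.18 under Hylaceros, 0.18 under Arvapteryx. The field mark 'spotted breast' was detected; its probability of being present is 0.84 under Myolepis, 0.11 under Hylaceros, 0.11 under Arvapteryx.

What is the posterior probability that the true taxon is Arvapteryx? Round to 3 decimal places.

Multiply each prior by the joint likelihood of the field mark pattern:
  Myolepis: 0.35 × 0.79 × 0.05 × 0.51 × 0.84 = 0.0059226
  Hylaceros: 0.32 × 0.53 × 0.86 × 0.18 × 0.11 = 0.0028879
  Arvapteryx: 0.33 × 0.30 × 0.85 × 0.18 × 0.11 = 0.0016662
Marginal likelihood of the evidence = 0.010477.
P(Arvapteryx | evidence) = 0.0016662 / 0.010477 ≈ 0.159.

0.159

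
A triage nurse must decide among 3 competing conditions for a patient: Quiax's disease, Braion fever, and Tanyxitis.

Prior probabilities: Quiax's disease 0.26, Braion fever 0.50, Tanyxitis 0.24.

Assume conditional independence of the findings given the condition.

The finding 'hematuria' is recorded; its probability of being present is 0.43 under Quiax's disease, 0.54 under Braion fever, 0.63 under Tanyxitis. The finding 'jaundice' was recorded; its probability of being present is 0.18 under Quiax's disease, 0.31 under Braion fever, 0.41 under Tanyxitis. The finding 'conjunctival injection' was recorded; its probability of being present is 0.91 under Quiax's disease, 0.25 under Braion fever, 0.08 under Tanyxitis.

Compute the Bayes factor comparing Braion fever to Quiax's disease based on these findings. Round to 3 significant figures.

0.594

Take the product of per-finding likelihoods under each hypothesis, then divide.
  Braion fever: 0.54 × 0.31 × 0.25 = 0.04185
  Quiax's disease: 0.43 × 0.18 × 0.91 = 0.070434
Bayes factor = 0.04185 / 0.070434 ≈ 0.594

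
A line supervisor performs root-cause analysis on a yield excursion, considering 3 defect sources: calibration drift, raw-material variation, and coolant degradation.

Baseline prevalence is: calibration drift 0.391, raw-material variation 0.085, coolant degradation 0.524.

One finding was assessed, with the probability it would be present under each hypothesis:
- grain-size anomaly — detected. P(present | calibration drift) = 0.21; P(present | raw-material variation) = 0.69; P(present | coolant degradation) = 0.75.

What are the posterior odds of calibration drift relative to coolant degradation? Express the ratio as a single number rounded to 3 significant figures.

0.209

Posterior odds equal prior odds times the likelihood ratio; only the two competing hypotheses matter.
  calibration drift: 0.391 × 0.21 = 0.08211
  coolant degradation: 0.524 × 0.75 = 0.393
Posterior odds = 0.08211 / 0.393 ≈ 0.209.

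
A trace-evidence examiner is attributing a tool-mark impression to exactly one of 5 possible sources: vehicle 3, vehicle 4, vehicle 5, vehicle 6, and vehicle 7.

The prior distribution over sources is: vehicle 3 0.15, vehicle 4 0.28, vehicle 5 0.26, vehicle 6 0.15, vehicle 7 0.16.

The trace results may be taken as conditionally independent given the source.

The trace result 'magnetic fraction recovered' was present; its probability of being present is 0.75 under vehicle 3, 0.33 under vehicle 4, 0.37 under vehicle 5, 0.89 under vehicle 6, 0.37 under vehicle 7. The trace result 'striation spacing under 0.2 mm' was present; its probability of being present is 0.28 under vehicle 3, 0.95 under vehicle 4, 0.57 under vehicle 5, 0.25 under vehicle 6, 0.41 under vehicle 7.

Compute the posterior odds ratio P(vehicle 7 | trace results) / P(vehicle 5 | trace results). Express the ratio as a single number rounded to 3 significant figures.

Posterior odds equal prior odds times the likelihood ratio; only the two competing hypotheses matter.
  vehicle 7: 0.16 × 0.37 × 0.41 = 0.024272
  vehicle 5: 0.26 × 0.37 × 0.57 = 0.054834
Odds(vehicle 7 : vehicle 5) = 0.024272 / 0.054834 ≈ 0.443.

0.443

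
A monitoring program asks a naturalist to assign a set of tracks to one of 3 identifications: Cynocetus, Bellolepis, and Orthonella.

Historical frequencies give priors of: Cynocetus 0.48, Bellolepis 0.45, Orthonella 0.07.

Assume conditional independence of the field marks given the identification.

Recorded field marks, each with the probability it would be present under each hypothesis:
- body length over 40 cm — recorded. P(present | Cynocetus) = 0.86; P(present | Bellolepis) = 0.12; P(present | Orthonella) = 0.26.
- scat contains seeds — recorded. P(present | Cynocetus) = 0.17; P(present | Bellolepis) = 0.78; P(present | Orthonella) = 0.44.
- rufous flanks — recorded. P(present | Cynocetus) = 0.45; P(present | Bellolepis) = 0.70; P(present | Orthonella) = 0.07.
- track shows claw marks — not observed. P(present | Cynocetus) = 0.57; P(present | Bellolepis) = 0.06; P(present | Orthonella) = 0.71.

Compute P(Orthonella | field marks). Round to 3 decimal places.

Multiply each prior by the joint likelihood of the field mark pattern (using 1 − P(present | H) for each absent field mark):
  Cynocetus: 0.48 × 0.86 × 0.17 × 0.45 × (1 − 0.57) = 0.013579
  Bellolepis: 0.45 × 0.12 × 0.78 × 0.70 × (1 − 0.06) = 0.027715
  Orthonella: 0.07 × 0.26 × 0.44 × 0.07 × (1 − 0.71) = 0.00016256
Normalizing constant Z = 0.013579 + 0.027715 + 0.00016256 = 0.041457.
P(Orthonella | evidence) = 0.00016256 / 0.041457 ≈ 0.004.

0.004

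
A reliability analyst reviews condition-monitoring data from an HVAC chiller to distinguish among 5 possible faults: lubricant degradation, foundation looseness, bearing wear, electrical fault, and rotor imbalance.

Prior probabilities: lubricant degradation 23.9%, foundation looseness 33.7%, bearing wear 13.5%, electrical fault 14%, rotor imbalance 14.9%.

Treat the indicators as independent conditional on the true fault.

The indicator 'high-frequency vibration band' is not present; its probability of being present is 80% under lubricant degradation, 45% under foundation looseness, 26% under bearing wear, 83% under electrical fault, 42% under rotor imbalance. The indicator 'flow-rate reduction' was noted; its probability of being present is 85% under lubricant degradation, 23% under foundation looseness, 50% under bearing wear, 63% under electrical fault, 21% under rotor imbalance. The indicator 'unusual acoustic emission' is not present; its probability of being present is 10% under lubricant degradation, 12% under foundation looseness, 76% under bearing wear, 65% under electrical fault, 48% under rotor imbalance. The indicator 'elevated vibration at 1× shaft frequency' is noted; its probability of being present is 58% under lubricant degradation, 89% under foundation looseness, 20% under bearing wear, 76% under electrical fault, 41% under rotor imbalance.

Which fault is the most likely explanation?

Multiply each prior by the joint likelihood of the indicator pattern (using 1 − P(present | H) for each absent indicator):
  lubricant degradation: 0.239 × (1 − 0.80) × 0.85 × (1 − 0.10) × 0.58 = 0.021209
  foundation looseness: 0.337 × (1 − 0.45) × 0.23 × (1 − 0.12) × 0.89 = 0.033388
  bearing wear: 0.135 × (1 − 0.26) × 0.50 × (1 − 0.76) × 0.20 = 0.0023976
  electrical fault: 0.140 × (1 − 0.83) × 0.63 × (1 − 0.65) × 0.76 = 0.0039884
  rotor imbalance: 0.149 × (1 − 0.42) × 0.21 × (1 − 0.48) × 0.41 = 0.0038692
The unnormalized weights sum to 0.064852.
P(lubricant degradation | evidence) ≈ 0.021209 / 0.064852 ≈ 0.327
P(foundation looseness | evidence) ≈ 0.033388 / 0.064852 ≈ 0.515
P(bearing wear | evidence) ≈ 0.0023976 / 0.064852 ≈ 0.037
P(electrical fault | evidence) ≈ 0.0039884 / 0.064852 ≈ 0.061
P(rotor imbalance | evidence) ≈ 0.0038692 / 0.064852 ≈ 0.060
The largest is 0.515, so foundation looseness is most probable.

foundation looseness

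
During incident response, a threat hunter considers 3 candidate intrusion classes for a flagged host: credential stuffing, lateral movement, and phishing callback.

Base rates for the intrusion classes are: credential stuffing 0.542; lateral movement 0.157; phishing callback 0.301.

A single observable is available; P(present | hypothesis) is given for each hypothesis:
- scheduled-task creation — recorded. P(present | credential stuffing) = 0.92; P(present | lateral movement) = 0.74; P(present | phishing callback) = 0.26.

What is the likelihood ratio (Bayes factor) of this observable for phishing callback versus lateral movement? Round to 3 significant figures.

0.351

The Bayes factor is the ratio of the two likelihoods.
  phishing callback: 0.26
  lateral movement: 0.74
Bayes factor = 0.26 / 0.74 ≈ 0.351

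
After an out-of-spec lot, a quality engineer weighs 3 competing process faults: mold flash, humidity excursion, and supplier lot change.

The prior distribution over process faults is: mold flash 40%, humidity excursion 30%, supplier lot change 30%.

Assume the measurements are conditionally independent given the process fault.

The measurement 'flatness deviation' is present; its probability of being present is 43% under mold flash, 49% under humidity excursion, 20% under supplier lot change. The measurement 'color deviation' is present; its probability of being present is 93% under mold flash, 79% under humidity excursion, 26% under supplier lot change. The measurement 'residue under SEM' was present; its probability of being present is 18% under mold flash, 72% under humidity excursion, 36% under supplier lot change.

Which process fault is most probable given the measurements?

Multiply each prior by the joint likelihood of the measurement pattern:
  mold flash: 0.40 × 0.43 × 0.93 × 0.18 = 0.028793
  humidity excursion: 0.30 × 0.49 × 0.79 × 0.72 = 0.083614
  supplier lot change: 0.30 × 0.20 × 0.26 × 0.36 = 0.005616
Normalizing constant Z = 0.028793 + 0.083614 + 0.005616 = 0.11802.
P(mold flash | evidence) ≈ 0.028793 / 0.11802 ≈ 0.244
P(humidity excursion | evidence) ≈ 0.083614 / 0.11802 ≈ 0.708
P(supplier lot change | evidence) ≈ 0.005616 / 0.11802 ≈ 0.048
The largest is 0.708, so humidity excursion is most probable.

humidity excursion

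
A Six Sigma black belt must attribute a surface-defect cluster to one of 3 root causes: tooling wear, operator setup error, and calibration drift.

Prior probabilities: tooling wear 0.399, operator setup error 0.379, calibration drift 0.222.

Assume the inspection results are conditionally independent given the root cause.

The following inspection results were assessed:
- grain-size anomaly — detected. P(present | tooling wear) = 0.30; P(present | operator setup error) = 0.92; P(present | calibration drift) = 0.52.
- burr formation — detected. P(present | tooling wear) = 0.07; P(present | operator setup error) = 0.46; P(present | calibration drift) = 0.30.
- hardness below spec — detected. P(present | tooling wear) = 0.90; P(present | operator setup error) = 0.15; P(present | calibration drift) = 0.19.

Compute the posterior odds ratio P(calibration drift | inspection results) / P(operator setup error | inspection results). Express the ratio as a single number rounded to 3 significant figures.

0.273

Unnormalized posterior weight (prior times the inspection result likelihoods) for each of the two hypotheses:
  calibration drift: 0.222 × 0.52 × 0.30 × 0.19 = 0.0065801
  operator setup error: 0.379 × 0.92 × 0.46 × 0.15 = 0.024059
Odds(calibration drift : operator setup error) = 0.0065801 / 0.024059 ≈ 0.273.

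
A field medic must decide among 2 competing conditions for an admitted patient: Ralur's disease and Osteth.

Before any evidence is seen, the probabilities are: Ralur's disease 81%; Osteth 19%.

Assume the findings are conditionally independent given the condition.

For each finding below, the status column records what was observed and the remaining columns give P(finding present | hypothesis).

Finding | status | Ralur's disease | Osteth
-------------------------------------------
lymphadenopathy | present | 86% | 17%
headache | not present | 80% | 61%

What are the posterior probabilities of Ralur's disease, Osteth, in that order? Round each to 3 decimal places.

0.917, 0.083

For each hypothesis, the unnormalized posterior weight is prior × product of the finding likelihoods (using 1 − P(present | H) for each absent finding):
  Ralur's disease: 0.81 × 0.86 × (1 − 0.80) = 0.13932
  Osteth: 0.19 × 0.17 × (1 − 0.61) = 0.012597
The unnormalized weights sum to 0.15192.
P(Ralur's disease | evidence) = 0.13932 / 0.15192 ≈ 0.917
P(Osteth | evidence) = 0.012597 / 0.15192 ≈ 0.083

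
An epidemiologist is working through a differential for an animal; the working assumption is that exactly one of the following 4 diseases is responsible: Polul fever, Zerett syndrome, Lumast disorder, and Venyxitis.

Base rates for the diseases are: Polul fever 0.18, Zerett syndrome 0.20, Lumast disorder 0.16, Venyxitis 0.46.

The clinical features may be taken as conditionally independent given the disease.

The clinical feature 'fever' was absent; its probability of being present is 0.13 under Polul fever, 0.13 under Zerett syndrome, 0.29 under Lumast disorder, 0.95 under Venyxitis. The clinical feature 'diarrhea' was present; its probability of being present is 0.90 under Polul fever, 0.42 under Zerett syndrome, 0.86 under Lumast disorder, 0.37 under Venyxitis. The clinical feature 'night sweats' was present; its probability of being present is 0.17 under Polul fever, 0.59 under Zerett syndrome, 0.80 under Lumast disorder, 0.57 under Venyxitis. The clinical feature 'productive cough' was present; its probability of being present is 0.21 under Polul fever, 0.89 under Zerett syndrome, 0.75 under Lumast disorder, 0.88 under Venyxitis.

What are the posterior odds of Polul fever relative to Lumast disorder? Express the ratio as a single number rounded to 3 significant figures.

0.0858

Unnormalized posterior weight (prior times the clinical feature likelihoods) for each of the two hypotheses (using 1 − P(present | H) for each absent clinical feature):
  Polul fever: 0.18 × (1 − 0.13) × 0.90 × 0.17 × 0.21 = 0.0050316
  Lumast disorder: 0.16 × (1 − 0.29) × 0.86 × 0.80 × 0.75 = 0.058618
Posterior odds = 0.0050316 / 0.058618 ≈ 0.0858.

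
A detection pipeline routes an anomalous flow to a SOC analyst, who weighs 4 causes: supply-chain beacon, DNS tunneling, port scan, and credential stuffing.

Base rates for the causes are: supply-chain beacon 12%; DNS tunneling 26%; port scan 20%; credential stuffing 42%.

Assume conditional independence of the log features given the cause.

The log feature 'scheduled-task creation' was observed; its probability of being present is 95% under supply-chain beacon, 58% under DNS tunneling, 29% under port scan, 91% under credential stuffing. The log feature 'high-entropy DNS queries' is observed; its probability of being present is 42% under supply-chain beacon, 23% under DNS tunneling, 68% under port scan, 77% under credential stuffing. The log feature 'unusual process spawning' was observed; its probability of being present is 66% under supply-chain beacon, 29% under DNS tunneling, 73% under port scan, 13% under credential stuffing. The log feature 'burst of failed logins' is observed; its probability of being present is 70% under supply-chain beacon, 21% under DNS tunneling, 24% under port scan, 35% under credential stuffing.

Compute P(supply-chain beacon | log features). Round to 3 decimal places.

0.497

Multiply each prior by the joint likelihood of the log feature pattern:
  supply-chain beacon: 0.12 × 0.95 × 0.42 × 0.66 × 0.70 = 0.022121
  DNS tunneling: 0.26 × 0.58 × 0.23 × 0.29 × 0.21 = 0.0021123
  port scan: 0.20 × 0.29 × 0.68 × 0.73 × 0.24 = 0.0069099
  credential stuffing: 0.42 × 0.91 × 0.77 × 0.13 × 0.35 = 0.01339
Marginal likelihood of the evidence = 0.044533.
P(supply-chain beacon | evidence) = 0.022121 / 0.044533 ≈ 0.497.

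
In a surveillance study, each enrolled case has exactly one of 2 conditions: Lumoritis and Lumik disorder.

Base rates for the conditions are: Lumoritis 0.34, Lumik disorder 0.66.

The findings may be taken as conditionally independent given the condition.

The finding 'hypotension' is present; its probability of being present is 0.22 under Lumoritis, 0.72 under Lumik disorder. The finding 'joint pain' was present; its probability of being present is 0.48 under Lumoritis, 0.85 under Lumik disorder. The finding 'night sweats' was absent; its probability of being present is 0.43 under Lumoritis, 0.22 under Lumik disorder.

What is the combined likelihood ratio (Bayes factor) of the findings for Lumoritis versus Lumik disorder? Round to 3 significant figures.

0.126

Take the product of per-finding likelihoods under each hypothesis (using 1 − P(present | H) for each absent finding), then divide.
  Lumoritis: 0.22 × 0.48 × (1 − 0.43) = 0.060192
  Lumik disorder: 0.72 × 0.85 × (1 − 0.22) = 0.47736
Bayes factor = 0.060192 / 0.47736 ≈ 0.126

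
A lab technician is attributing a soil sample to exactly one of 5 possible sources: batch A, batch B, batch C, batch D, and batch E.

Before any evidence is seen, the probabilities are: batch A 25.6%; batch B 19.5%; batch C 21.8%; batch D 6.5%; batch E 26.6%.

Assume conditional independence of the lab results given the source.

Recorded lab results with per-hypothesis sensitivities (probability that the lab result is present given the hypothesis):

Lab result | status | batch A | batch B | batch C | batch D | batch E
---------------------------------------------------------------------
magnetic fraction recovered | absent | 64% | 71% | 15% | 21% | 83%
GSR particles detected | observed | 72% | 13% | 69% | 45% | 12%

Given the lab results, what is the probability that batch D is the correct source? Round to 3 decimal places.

By Bayes' rule with conditional independence, the unnormalized weight for each hypothesis is prior × ∏ likelihoods (using 1 − P(present | H) for each absent lab result):
  batch A: 0.256 × (1 − 0.64) × 0.72 = 0.066355
  batch B: 0.195 × (1 − 0.71) × 0.13 = 0.0073515
  batch C: 0.218 × (1 − 0.15) × 0.69 = 0.12786
  batch D: 0.065 × (1 − 0.21) × 0.45 = 0.023108
  batch E: 0.266 × (1 − 0.83) × 0.12 = 0.0054264
Normalizing constant Z = 0.066355 + 0.0073515 + 0.12786 + 0.023108 + 0.0054264 = 0.2301.
P(batch D | evidence) = 0.023108 / 0.2301 ≈ 0.100.

0.100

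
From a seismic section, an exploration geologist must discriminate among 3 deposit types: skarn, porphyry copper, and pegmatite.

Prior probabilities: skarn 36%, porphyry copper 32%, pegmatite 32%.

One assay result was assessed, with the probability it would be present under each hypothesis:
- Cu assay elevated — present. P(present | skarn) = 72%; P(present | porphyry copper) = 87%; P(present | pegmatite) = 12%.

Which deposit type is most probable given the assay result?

Multiply each prior by the likelihood of the assay result:
  skarn: 0.36 × 0.72 = 0.2592
  porphyry copper: 0.32 × 0.87 = 0.2784
  pegmatite: 0.32 × 0.12 = 0.0384
The unnormalized weights sum to 0.576.
P(skarn | evidence) ≈ 0.2592 / 0.576 ≈ 0.450
P(porphyry copper | evidence) ≈ 0.2784 / 0.576 ≈ 0.483
P(pegmatite | evidence) ≈ 0.0384 / 0.576 ≈ 0.067
The largest is 0.483, so porphyry copper is most probable.

porphyry copper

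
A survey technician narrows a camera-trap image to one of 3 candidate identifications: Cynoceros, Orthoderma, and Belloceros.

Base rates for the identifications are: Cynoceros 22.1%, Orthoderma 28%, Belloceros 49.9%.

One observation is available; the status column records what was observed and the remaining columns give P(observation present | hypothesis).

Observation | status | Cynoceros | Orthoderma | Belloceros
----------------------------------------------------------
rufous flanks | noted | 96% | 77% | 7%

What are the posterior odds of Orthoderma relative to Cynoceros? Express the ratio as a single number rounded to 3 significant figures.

1.02

The normalizing constant cancels in an odds ratio, so compute prior × likelihood for the two hypotheses only:
  Orthoderma: 0.280 × 0.77 = 0.2156
  Cynoceros: 0.221 × 0.96 = 0.21216
Posterior odds = 0.2156 / 0.21216 ≈ 1.02.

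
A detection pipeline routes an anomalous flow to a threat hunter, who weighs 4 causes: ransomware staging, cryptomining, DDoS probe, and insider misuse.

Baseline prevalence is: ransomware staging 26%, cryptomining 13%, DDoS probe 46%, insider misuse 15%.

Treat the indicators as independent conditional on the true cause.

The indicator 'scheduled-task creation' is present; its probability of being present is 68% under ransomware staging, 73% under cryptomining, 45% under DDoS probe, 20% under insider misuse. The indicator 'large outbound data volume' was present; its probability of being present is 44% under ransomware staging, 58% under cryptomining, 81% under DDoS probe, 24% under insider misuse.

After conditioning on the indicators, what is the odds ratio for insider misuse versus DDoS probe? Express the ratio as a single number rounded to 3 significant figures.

Unnormalized posterior weight (prior times the indicator likelihoods) for each of the two hypotheses:
  insider misuse: 0.15 × 0.20 × 0.24 = 0.0072
  DDoS probe: 0.46 × 0.45 × 0.81 = 0.16767
Posterior odds = 0.0072 / 0.16767 ≈ 0.0429.

0.0429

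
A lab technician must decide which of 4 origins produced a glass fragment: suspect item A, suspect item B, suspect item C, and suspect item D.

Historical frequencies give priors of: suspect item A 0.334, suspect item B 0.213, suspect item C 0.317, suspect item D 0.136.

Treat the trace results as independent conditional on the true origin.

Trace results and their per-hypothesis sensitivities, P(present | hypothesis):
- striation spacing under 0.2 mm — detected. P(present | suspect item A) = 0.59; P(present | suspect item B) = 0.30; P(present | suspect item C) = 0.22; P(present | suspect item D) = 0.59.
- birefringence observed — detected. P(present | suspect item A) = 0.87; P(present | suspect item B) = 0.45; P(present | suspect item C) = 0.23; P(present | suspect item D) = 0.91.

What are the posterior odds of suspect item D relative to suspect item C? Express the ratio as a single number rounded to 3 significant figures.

4.55

The normalizing constant cancels in an odds ratio, so compute prior × likelihood for the two hypotheses only:
  suspect item D: 0.136 × 0.59 × 0.91 = 0.073018
  suspect item C: 0.317 × 0.22 × 0.23 = 0.01604
Odds(suspect item D : suspect item C) = 0.073018 / 0.01604 ≈ 4.55.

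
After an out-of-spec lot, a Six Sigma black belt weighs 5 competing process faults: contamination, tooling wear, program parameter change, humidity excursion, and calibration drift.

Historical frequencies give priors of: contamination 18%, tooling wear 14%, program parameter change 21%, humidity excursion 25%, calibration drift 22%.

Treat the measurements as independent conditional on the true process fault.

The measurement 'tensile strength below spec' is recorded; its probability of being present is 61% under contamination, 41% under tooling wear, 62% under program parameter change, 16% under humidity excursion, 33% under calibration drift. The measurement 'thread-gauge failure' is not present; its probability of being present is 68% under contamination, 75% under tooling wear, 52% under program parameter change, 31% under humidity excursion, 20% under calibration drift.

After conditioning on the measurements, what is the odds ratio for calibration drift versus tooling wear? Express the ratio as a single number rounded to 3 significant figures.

Unnormalized posterior weight (prior times the measurement likelihoods) for each of the two hypotheses (using 1 − P(present | H) for each absent measurement):
  calibration drift: 0.22 × 0.33 × (1 − 0.20) = 0.05808
  tooling wear: 0.14 × 0.41 × (1 − 0.75) = 0.01435
Posterior odds = 0.05808 / 0.01435 ≈ 4.05.

4.05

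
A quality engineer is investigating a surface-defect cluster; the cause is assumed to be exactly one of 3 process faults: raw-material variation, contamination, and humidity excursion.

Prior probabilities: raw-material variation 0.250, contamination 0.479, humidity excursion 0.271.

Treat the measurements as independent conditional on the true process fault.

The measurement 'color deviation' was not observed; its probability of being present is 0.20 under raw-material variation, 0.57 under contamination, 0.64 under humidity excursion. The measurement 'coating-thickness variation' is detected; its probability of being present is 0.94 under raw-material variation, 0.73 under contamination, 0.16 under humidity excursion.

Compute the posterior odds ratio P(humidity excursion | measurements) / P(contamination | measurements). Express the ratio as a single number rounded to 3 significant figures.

0.104

Unnormalized posterior weight (prior times the measurement likelihoods) for each of the two hypotheses (using 1 − P(present | H) for each absent measurement):
  humidity excursion: 0.271 × (1 − 0.64) × 0.16 = 0.01561
  contamination: 0.479 × (1 − 0.57) × 0.73 = 0.15036
Posterior odds = 0.01561 / 0.15036 ≈ 0.104.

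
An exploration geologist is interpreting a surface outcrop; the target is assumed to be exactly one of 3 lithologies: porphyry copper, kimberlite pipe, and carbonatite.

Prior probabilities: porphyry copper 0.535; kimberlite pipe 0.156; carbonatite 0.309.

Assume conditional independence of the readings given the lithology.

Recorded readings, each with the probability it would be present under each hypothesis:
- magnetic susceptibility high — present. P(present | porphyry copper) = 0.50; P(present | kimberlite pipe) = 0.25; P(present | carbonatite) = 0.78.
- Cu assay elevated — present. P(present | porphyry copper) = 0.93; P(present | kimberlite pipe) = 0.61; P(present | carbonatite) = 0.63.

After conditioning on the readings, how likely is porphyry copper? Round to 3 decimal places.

By Bayes' rule with conditional independence, the unnormalized weight for each hypothesis is prior × ∏ likelihoods:
  porphyry copper: 0.535 × 0.50 × 0.93 = 0.24878
  kimberlite pipe: 0.156 × 0.25 × 0.61 = 0.02379
  carbonatite: 0.309 × 0.78 × 0.63 = 0.15184
Normalizing constant Z = 0.24878 + 0.02379 + 0.15184 = 0.42441.
P(porphyry copper | evidence) = 0.24878 / 0.42441 ≈ 0.586.

0.586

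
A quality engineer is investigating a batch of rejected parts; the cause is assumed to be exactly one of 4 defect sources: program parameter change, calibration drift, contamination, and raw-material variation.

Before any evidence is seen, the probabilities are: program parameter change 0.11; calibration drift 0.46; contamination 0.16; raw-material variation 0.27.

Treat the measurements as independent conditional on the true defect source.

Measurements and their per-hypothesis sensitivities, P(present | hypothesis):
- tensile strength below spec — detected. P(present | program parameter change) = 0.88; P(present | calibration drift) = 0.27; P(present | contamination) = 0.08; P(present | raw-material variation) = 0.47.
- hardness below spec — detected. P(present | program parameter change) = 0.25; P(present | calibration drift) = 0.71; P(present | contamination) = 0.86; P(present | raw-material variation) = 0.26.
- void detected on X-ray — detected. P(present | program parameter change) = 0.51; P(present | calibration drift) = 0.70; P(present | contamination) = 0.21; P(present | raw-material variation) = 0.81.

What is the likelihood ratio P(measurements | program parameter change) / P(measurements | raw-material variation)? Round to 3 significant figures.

Take the product of per-measurement likelihoods under each hypothesis, then divide.
  program parameter change: 0.88 × 0.25 × 0.51 = 0.1122
  raw-material variation: 0.47 × 0.26 × 0.81 = 0.098982
Bayes factor = 0.1122 / 0.098982 ≈ 1.13

1.13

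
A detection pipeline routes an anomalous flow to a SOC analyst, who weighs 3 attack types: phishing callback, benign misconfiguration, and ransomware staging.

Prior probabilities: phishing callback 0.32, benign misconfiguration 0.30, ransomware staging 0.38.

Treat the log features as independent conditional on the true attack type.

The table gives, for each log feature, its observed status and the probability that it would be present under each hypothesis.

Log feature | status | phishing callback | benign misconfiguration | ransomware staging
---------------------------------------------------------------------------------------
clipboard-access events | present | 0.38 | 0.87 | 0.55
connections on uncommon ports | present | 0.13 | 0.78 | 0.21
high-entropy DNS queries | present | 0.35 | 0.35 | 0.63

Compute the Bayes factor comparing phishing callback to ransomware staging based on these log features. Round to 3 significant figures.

Take the product of per-log feature likelihoods under each hypothesis, then divide.
  phishing callback: 0.38 × 0.13 × 0.35 = 0.01729
  ransomware staging: 0.55 × 0.21 × 0.63 = 0.072765
Bayes factor = 0.01729 / 0.072765 ≈ 0.238

0.238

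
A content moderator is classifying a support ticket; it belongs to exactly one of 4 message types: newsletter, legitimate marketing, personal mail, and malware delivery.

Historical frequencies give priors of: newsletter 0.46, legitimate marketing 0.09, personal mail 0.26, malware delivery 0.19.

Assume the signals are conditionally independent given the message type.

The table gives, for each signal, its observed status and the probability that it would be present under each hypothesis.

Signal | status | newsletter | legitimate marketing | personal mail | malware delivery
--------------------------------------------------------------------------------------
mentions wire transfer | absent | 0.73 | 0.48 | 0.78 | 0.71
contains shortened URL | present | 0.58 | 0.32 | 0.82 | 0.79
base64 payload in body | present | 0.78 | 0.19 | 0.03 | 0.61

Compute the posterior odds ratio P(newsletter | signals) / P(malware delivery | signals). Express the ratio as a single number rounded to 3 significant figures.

The normalizing constant cancels in an odds ratio, so compute prior × likelihood for the two hypotheses only (using 1 − P(present | H) for each absent signal):
  newsletter: 0.46 × (1 − 0.73) × 0.58 × 0.78 = 0.056188
  malware delivery: 0.19 × (1 − 0.71) × 0.79 × 0.61 = 0.026553
Odds(newsletter : malware delivery) = 0.056188 / 0.026553 ≈ 2.12.

2.12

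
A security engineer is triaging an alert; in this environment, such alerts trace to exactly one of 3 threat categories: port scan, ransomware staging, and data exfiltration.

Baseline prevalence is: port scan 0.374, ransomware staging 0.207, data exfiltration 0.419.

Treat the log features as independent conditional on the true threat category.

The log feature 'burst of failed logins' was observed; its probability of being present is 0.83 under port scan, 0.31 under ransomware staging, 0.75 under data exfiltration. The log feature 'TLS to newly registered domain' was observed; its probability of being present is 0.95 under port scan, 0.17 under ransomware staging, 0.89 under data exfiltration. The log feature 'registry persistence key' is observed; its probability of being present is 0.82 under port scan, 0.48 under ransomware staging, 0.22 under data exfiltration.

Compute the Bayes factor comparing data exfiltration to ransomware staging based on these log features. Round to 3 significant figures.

5.81

Take the product of per-log feature likelihoods under each hypothesis, then divide.
  data exfiltration: 0.75 × 0.89 × 0.22 = 0.14685
  ransomware staging: 0.31 × 0.17 × 0.48 = 0.025296
Bayes factor = 0.14685 / 0.025296 ≈ 5.81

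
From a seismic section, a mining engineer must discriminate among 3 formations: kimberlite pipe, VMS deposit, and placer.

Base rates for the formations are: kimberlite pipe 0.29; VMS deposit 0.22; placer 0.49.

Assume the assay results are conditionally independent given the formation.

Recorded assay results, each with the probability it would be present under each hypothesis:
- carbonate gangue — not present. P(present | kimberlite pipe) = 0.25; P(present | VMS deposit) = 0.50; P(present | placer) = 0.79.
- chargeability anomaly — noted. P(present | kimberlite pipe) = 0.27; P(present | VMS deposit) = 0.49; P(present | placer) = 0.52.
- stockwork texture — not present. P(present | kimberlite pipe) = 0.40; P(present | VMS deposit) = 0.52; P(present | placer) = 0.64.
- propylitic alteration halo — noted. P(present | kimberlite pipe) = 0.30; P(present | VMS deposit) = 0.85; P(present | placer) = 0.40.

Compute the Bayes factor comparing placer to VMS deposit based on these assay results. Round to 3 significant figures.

0.157

The Bayes factor is the ratio of the joint likelihoods of the assay result pattern under the two hypotheses (using 1 − P(present | H) for each absent assay result).
  placer: (1 − 0.79) × 0.52 × (1 − 0.64) × 0.40 = 0.015725
  VMS deposit: (1 − 0.50) × 0.49 × (1 − 0.52) × 0.85 = 0.09996
Bayes factor = 0.015725 / 0.09996 ≈ 0.157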